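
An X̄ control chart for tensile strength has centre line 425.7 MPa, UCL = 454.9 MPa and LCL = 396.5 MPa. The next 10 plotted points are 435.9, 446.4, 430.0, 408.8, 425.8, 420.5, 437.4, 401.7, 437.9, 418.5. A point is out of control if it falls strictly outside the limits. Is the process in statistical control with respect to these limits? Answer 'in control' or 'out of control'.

All 10 points lie within [396.5, 454.9].

in control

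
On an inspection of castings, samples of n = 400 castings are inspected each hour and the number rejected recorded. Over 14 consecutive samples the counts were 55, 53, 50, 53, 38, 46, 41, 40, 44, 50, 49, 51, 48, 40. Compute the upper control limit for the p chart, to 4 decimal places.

0.1658

p̄ = Σdᵢ / (k·n) = 658 / (14 × 400) = 0.11750
UCL = p̄ + 3·√(p̄(1−p̄)/n) = 0.11750 + 3 × √(0.11750×0.88250/400) = 0.11750 + 3 × 0.01610 = 0.16580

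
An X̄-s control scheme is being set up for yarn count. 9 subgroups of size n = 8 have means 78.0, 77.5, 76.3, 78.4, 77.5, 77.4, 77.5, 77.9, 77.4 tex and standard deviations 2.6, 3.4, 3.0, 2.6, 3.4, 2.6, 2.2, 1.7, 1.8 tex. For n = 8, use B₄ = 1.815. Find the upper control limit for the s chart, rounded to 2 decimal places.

4.70

s̄ = (2.6 + 3.4 + 3.0 + 2.6 + 3.4 + 2.6 + 2.2 + 1.7 + 1.8) / 9 = 2.5889
UCL_s = B₄·s̄ = 1.815 × 2.5889 = 4.6988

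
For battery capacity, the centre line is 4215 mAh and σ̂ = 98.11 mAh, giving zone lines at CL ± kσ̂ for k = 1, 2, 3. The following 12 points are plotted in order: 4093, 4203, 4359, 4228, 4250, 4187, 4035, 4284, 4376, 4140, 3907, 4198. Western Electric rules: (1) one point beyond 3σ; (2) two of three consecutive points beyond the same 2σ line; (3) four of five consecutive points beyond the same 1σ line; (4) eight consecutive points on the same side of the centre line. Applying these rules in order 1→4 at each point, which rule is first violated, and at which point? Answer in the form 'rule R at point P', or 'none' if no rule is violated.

Zone of each point (C = within 1σ̂, B = 1σ̂–2σ̂, A = 2σ̂–3σ̂, * = beyond 3σ̂; sign = side of CL): 1:-B, 2:-C, 3:+B, 4:+C, 5:+C, 6:-C, 7:-B, 8:+C, 9:+B, 10:-C, 11:-*, 12:-C
Rule 1 (one point beyond the 3σ limits) is satisfied at point 11.

rule 1 at point 11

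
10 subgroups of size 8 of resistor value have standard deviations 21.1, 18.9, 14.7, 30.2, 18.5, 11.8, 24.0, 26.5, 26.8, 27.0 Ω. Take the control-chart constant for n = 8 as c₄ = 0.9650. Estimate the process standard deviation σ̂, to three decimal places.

s̄ = (21.1 + 18.9 + 14.7 + 30.2 + 18.5 + 11.8 + 24.0 + 26.5 + 26.8 + 27.0) / 10 = 21.9500
σ̂ = s̄ / c₄ = 21.9500 / 0.9650 = 22.7461

22.746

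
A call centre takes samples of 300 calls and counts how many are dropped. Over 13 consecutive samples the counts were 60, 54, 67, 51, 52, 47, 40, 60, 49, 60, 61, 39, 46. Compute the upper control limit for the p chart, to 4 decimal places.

0.2418

p̄ = Σdᵢ / (k·n) = 686 / (13 × 300) = 0.17590
UCL = p̄ + 3·√(p̄(1−p̄)/n) = 0.17590 + 3 × √(0.17590×0.82410/300) = 0.17590 + 3 × 0.02198 = 0.24184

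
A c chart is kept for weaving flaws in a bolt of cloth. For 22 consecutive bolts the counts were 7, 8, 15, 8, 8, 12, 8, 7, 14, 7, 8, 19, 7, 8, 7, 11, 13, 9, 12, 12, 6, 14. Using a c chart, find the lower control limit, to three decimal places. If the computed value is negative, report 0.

0.513

c̄ = (7 + 8 + 15 + 8 + 8 + 12 + 8 + 7 + 14 + 7 + 8 + 19 + 7 + 8 + 7 + 11 + 13 + 9 + 12 + 12 + 6 + 14) / 22 = 220 / 22 = 10.0000
LCL = c̄ − 3√c̄ = 10.0000 − 3 × 3.1623 = 0.5132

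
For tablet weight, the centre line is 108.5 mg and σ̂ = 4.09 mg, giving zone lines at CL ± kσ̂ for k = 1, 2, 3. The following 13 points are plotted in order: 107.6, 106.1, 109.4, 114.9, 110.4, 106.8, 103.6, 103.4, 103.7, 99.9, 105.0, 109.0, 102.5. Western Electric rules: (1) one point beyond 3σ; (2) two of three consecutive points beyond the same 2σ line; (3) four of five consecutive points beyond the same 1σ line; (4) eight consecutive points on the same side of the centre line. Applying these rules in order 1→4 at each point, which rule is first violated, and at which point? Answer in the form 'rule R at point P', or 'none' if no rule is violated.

rule 3 at point 10

Zone of each point (C = within 1σ̂, B = 1σ̂–2σ̂, A = 2σ̂–3σ̂, * = beyond 3σ̂; sign = side of CL): 1:-C, 2:-C, 3:+C, 4:+B, 5:+C, 6:-C, 7:-B, 8:-B, 9:-B, 10:-A, 11:-C, 12:+C, 13:-B
Rule 3 (four of five consecutive points beyond the same 1σ limit) is satisfied at point 10.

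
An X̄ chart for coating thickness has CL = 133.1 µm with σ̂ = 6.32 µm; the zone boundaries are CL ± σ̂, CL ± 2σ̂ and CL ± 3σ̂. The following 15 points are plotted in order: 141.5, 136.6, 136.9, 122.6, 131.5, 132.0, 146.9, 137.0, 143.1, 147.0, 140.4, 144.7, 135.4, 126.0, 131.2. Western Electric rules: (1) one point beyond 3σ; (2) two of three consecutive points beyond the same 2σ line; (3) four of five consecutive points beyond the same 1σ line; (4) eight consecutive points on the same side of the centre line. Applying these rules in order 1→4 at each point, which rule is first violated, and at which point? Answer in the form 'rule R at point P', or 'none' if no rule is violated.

Zone of each point (C = within 1σ̂, B = 1σ̂–2σ̂, A = 2σ̂–3σ̂, * = beyond 3σ̂; sign = side of CL): 1:+B, 2:+C, 3:+C, 4:-B, 5:-C, 6:-C, 7:+A, 8:+C, 9:+B, 10:+A, 11:+B, 12:+B, 13:+C, 14:-B, 15:-C
Rule 3 (four of five consecutive points beyond the same 1σ limit) is satisfied at point 11.

rule 3 at point 11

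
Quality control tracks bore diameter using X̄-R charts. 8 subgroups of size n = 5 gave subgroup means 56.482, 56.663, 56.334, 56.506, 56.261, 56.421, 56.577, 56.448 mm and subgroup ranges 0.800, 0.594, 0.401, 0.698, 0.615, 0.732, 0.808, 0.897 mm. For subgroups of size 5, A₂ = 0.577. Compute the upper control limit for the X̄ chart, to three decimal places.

56.861

X̄̄ = (56.482 + 56.663 + 56.334 + 56.506 + 56.261 + 56.421 + 56.577 + 56.448) / 8 = 451.6920 / 8 = 56.4615
R̄ = (0.800 + 0.594 + 0.401 + 0.698 + 0.615 + 0.732 + 0.808 + 0.897) / 8 = 5.5450 / 8 = 0.6931
UCL = X̄̄ + A₂·R̄ = 56.4615 + 0.577 × 0.6931 = 56.8614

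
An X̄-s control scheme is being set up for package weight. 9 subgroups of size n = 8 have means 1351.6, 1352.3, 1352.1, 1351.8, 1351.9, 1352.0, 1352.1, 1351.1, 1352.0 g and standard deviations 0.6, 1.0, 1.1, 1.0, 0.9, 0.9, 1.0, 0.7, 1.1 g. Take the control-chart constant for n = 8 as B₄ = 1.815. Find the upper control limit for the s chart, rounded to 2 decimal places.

s̄ = (0.6 + 1.0 + 1.1 + 1.0 + 0.9 + 0.9 + 1.0 + 0.7 + 1.1) / 9 = 0.9222
UCL_s = B₄·s̄ = 1.815 × 0.9222 = 1.6738

1.67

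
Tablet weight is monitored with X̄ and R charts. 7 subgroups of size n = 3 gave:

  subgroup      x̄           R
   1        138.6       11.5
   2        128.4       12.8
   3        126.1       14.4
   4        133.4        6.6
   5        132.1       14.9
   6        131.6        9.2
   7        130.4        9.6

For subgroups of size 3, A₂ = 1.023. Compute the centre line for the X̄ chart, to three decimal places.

131.514

X̄̄ = (138.6 + 128.4 + 126.1 + 133.4 + 132.1 + 131.6 + 130.4) / 7 = 920.6000 / 7 = 131.5143
CL = X̄̄ = 131.5143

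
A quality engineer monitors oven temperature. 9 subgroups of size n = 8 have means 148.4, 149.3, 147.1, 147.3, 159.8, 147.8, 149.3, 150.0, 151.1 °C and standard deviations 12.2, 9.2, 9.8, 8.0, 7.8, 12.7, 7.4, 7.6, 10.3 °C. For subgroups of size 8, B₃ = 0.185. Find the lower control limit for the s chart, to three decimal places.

1.747

s̄ = (12.2 + 9.2 + 9.8 + 8.0 + 7.8 + 12.7 + 7.4 + 7.6 + 10.3) / 9 = 9.4444
LCL_s = B₃·s̄ = 0.185 × 9.4444 = 1.7472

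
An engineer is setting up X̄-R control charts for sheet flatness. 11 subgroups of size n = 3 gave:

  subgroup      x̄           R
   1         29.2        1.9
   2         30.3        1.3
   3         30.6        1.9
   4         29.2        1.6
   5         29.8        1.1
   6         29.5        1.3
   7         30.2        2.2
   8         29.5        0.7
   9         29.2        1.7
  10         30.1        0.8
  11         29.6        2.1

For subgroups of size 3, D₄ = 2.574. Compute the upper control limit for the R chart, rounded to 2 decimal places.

R̄ = (1.9 + 1.3 + 1.9 + 1.6 + 1.1 + 1.3 + 2.2 + 0.7 + 1.7 + 0.8 + 2.1) / 11 = 16.6000 / 11 = 1.5091
UCL_R = D₄·R̄ = 2.574 × 1.5091 = 3.8844

3.88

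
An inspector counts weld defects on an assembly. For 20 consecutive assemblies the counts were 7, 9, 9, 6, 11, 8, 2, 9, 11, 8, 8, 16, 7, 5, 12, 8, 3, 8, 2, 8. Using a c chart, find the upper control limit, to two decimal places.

c̄ = (7 + 9 + 9 + 6 + 11 + 8 + 2 + 9 + 11 + 8 + 8 + 16 + 7 + 5 + 12 + 8 + 3 + 8 + 2 + 8) / 20 = 157 / 20 = 7.8500
UCL = c̄ + 3√c̄ = 7.8500 + 3 × √7.8500 = 7.8500 + 3 × 2.8018 = 16.2554

16.26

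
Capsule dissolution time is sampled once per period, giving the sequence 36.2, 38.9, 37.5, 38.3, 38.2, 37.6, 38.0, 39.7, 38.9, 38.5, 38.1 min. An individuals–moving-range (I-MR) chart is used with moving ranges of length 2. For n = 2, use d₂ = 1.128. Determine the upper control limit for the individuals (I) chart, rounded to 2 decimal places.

X̄ = (36.2 + 38.9 + 37.5 + 38.3 + 38.2 + 37.6 + 38.0 + 39.7 + 38.9 + 38.5 + 38.1) / 11 = 38.1727
Moving ranges: 2.7, 1.4, 0.8, 0.1, 0.6, 0.4, 1.7, 0.8, 0.4, 0.4; M̄R̄ = 9.3000 / 10 = 0.9300
UCL = X̄ + 3·M̄R̄/d₂ = 38.1727 + 3 × 0.9300 / 1.128 = 40.6461

40.65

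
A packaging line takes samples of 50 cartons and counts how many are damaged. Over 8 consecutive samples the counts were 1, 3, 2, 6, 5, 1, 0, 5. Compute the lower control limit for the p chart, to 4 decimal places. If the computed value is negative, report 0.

0.0000

p̄ = Σdᵢ / (k·n) = 23 / (8 × 50) = 0.05750
LCL = p̄ − 3·√(p̄(1−p̄)/n) = 0.05750 − 3 × 0.03292 = -0.04127 → 0 (negative, so LCL = 0)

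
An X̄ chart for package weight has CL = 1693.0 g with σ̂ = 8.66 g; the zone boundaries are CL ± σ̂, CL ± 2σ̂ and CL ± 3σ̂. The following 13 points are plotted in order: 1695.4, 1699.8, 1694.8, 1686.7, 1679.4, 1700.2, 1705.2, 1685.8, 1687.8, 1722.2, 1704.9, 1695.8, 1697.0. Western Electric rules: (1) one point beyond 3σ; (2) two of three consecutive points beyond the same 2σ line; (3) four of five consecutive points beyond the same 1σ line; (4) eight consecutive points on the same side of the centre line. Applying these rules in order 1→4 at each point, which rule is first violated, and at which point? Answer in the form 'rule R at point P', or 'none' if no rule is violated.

rule 1 at point 10

Zone of each point (C = within 1σ̂, B = 1σ̂–2σ̂, A = 2σ̂–3σ̂, * = beyond 3σ̂; sign = side of CL): 1:+C, 2:+C, 3:+C, 4:-C, 5:-B, 6:+C, 7:+B, 8:-C, 9:-C, 10:+*, 11:+B, 12:+C, 13:+C
Rule 1 (one point beyond the 3σ limits) is satisfied at point 10.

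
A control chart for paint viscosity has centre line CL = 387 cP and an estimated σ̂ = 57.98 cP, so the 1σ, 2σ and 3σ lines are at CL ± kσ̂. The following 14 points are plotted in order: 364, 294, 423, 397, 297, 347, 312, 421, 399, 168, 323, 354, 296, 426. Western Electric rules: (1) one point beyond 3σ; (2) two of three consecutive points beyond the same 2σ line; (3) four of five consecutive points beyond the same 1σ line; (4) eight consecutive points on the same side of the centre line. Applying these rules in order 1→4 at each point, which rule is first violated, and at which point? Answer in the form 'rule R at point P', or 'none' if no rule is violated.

rule 1 at point 10

Zone of each point (C = within 1σ̂, B = 1σ̂–2σ̂, A = 2σ̂–3σ̂, * = beyond 3σ̂; sign = side of CL): 1:-C, 2:-B, 3:+C, 4:+C, 5:-B, 6:-C, 7:-B, 8:+C, 9:+C, 10:-*, 11:-B, 12:-C, 13:-B, 14:+C
Rule 1 (one point beyond the 3σ limits) is satisfied at point 10.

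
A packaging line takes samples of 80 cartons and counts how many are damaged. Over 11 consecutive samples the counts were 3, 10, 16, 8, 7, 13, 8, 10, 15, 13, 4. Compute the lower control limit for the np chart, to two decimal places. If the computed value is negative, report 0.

p̄ = Σdᵢ / (k·n) = 107 / (11 × 80) = 0.12159
LCL = np̄ − 3·√(np̄(1−p̄)) = 9.7273 − 3 × 2.9231 = 0.9580

0.96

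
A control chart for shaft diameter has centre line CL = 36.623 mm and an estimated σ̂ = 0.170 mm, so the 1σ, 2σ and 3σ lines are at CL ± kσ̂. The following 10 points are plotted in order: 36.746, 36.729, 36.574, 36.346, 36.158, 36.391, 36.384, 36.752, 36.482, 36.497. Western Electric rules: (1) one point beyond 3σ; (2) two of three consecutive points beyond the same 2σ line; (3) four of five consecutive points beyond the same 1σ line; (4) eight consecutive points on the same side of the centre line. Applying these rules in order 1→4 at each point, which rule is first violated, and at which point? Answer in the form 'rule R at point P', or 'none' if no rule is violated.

rule 3 at point 7

Zone of each point (C = within 1σ̂, B = 1σ̂–2σ̂, A = 2σ̂–3σ̂, * = beyond 3σ̂; sign = side of CL): 1:+C, 2:+C, 3:-C, 4:-B, 5:-A, 6:-B, 7:-B, 8:+C, 9:-C, 10:-C
Rule 3 (four of five consecutive points beyond the same 1σ limit) is satisfied at point 7.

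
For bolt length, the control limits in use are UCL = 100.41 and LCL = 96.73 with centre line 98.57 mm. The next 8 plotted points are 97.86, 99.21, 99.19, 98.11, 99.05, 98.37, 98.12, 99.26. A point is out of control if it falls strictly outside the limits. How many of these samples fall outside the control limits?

All 8 points lie within [96.73, 100.41].

0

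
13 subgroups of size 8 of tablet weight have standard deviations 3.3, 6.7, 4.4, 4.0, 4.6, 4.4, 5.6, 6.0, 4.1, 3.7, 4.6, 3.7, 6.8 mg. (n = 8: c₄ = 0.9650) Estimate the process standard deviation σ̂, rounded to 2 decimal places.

s̄ = (3.3 + 6.7 + 4.4 + 4.0 + 4.6 + 4.4 + 5.6 + 6.0 + 4.1 + 3.7 + 4.6 + 3.7 + 6.8) / 13 = 4.7615
σ̂ = s̄ / c₄ = 4.7615 / 0.9650 = 4.9342

4.93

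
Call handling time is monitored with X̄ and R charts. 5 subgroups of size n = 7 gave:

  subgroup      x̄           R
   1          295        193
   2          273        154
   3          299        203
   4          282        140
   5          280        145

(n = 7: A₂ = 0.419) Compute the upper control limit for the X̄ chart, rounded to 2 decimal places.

355.77

X̄̄ = (295 + 273 + 299 + 282 + 280) / 5 = 1429.0000 / 5 = 285.8000
R̄ = (193 + 154 + 203 + 140 + 145) / 5 = 835.0000 / 5 = 167.0000
UCL = X̄̄ + A₂·R̄ = 285.8000 + 0.419 × 167.0000 = 355.7730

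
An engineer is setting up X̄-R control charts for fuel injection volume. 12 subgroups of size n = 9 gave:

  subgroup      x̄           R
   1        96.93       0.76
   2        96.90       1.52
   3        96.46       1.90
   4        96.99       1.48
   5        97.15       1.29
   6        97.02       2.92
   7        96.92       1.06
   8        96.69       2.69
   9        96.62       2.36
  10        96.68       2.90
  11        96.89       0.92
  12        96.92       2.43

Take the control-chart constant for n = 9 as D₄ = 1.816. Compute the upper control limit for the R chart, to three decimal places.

3.364

R̄ = (0.76 + 1.52 + 1.90 + 1.48 + 1.29 + 2.92 + 1.06 + 2.69 + 2.36 + 2.90 + 0.92 + 2.43) / 12 = 22.2300 / 12 = 1.8525
UCL_R = D₄·R̄ = 1.816 × 1.8525 = 3.3641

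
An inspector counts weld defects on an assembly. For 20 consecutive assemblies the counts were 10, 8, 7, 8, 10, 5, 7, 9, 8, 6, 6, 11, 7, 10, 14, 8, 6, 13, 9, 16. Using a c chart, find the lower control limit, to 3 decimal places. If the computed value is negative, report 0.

0.000

c̄ = (10 + 8 + 7 + 8 + 10 + 5 + 7 + 9 + 8 + 6 + 6 + 11 + 7 + 10 + 14 + 8 + 6 + 13 + 9 + 16) / 20 = 178 / 20 = 8.9000
LCL = c̄ − 3√c̄ = 8.9000 − 3 × 2.9833 = -0.0499 → 0 (cannot be negative)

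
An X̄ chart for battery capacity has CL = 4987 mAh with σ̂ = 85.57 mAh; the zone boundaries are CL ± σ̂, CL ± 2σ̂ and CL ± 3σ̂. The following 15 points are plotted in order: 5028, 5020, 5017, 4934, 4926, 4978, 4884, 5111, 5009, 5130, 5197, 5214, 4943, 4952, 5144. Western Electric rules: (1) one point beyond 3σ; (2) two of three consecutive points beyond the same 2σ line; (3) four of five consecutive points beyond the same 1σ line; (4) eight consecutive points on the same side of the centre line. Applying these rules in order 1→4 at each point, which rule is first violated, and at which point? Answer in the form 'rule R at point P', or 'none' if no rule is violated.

Zone of each point (C = within 1σ̂, B = 1σ̂–2σ̂, A = 2σ̂–3σ̂, * = beyond 3σ̂; sign = side of CL): 1:+C, 2:+C, 3:+C, 4:-C, 5:-C, 6:-C, 7:-B, 8:+B, 9:+C, 10:+B, 11:+A, 12:+A, 13:-C, 14:-C, 15:+B
Rule 2 (two of three consecutive points beyond the same 2σ limit) is satisfied at point 12.

rule 2 at point 12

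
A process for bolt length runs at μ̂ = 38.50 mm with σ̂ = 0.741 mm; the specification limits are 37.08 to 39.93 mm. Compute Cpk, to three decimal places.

0.639

Cpu = (USL − μ̂) / (3σ̂) = (39.93 − 38.50) / (3 × 0.741) = 0.6433; Cpl = (μ̂ − LSL) / (3σ̂) = (38.50 − 37.08) / (3 × 0.741) = 0.6388; Cpk = min(Cpu, Cpl) = 0.6388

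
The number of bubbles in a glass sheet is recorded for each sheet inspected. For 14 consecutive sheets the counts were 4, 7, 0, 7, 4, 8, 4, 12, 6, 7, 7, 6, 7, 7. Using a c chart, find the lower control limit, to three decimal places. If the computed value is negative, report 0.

0.000

c̄ = (4 + 7 + 0 + 7 + 4 + 8 + 4 + 12 + 6 + 7 + 7 + 6 + 7 + 7) / 14 = 86 / 14 = 6.1429
LCL = c̄ − 3√c̄ = 6.1429 − 3 × 2.4785 = -1.2926 → 0 (cannot be negative)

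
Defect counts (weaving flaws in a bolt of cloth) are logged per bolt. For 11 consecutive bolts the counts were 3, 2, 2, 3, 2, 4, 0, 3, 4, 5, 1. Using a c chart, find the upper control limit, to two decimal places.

7.51

c̄ = (3 + 2 + 2 + 3 + 2 + 4 + 0 + 3 + 4 + 5 + 1) / 11 = 29 / 11 = 2.6364
UCL = c̄ + 3√c̄ = 2.6364 + 3 × √2.6364 = 2.6364 + 3 × 1.6237 = 7.5074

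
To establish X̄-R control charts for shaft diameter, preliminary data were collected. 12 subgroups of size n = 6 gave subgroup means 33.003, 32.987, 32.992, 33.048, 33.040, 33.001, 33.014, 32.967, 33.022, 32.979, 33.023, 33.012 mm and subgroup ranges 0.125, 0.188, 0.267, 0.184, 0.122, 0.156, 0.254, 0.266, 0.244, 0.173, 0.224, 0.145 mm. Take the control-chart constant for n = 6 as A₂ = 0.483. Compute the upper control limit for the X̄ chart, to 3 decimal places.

33.102

X̄̄ = (33.003 + 32.987 + 32.992 + 33.048 + 33.040 + 33.001 + 33.014 + 32.967 + 33.022 + 32.979 + 33.023 + 33.012) / 12 = 396.0880 / 12 = 33.0073
R̄ = (0.125 + 0.188 + 0.267 + 0.184 + 0.122 + 0.156 + 0.254 + 0.266 + 0.244 + 0.173 + 0.224 + 0.145) / 12 = 2.3480 / 12 = 0.1957
UCL = X̄̄ + A₂·R̄ = 33.0073 + 0.483 × 0.1957 = 33.1018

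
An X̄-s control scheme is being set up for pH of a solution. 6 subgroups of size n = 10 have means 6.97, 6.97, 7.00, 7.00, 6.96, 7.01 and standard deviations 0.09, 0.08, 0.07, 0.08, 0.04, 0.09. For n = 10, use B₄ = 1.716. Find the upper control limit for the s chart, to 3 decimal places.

0.129

s̄ = (0.09 + 0.08 + 0.07 + 0.08 + 0.04 + 0.09) / 6 = 0.0750
UCL_s = B₄·s̄ = 1.716 × 0.0750 = 0.1287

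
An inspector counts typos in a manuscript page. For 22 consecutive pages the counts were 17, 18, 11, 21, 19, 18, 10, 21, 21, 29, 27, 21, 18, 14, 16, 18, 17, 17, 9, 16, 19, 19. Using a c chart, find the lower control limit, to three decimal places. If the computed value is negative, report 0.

c̄ = (17 + 18 + 11 + 21 + 19 + 18 + 10 + 21 + 21 + 29 + 27 + 21 + 18 + 14 + 16 + 18 + 17 + 17 + 9 + 16 + 19 + 19) / 22 = 396 / 22 = 18.0000
LCL = c̄ − 3√c̄ = 18.0000 − 3 × 4.2426 = 5.2721

5.272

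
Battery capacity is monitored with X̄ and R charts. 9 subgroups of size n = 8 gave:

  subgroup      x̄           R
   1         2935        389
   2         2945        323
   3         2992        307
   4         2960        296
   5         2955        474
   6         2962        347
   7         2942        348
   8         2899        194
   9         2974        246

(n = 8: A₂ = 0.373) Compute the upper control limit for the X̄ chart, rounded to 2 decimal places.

3072.74

X̄̄ = (2935 + 2945 + 2992 + 2960 + 2955 + 2962 + 2942 + 2899 + 2974) / 9 = 26564.0000 / 9 = 2951.5556
R̄ = (389 + 323 + 307 + 296 + 474 + 347 + 348 + 194 + 246) / 9 = 2924.0000 / 9 = 324.8889
UCL = X̄̄ + A₂·R̄ = 2951.5556 + 0.373 × 324.8889 = 3072.7391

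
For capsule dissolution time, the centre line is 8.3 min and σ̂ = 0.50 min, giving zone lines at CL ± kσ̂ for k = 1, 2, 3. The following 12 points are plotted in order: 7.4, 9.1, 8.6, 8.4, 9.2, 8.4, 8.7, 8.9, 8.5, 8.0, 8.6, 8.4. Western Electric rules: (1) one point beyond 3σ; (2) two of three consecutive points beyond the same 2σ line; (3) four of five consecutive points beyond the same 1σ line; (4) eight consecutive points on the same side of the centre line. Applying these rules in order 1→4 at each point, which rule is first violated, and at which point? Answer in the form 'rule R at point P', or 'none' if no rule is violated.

rule 4 at point 9

Zone of each point (C = within 1σ̂, B = 1σ̂–2σ̂, A = 2σ̂–3σ̂, * = beyond 3σ̂; sign = side of CL): 1:-B, 2:+B, 3:+C, 4:+C, 5:+B, 6:+C, 7:+C, 8:+B, 9:+C, 10:-C, 11:+C, 12:+C
Rule 4 (eight consecutive points on the same side of the centre line) is satisfied at point 9.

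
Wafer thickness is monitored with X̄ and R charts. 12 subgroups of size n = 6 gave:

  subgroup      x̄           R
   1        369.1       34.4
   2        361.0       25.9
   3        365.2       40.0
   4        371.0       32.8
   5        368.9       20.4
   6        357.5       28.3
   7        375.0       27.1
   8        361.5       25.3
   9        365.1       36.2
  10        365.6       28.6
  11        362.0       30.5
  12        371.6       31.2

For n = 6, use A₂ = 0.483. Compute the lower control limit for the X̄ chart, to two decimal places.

351.61

X̄̄ = (369.1 + 361.0 + 365.2 + 371.0 + 368.9 + 357.5 + 375.0 + 361.5 + 365.1 + 365.6 + 362.0 + 371.6) / 12 = 4393.5000 / 12 = 366.1250
R̄ = (34.4 + 25.9 + 40.0 + 32.8 + 20.4 + 28.3 + 27.1 + 25.3 + 36.2 + 28.6 + 30.5 + 31.2) / 12 = 360.7000 / 12 = 30.0583
LCL = X̄̄ − A₂·R̄ = 366.1250 − 0.483 × 30.0583 = 351.6068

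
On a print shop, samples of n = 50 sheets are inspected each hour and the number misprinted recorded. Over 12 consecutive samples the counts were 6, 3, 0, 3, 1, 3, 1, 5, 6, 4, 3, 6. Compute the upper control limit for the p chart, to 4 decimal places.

0.1754

p̄ = Σdᵢ / (k·n) = 41 / (12 × 50) = 0.06833
UCL = p̄ + 3·√(p̄(1−p̄)/n) = 0.06833 + 3 × √(0.06833×0.93167/50) = 0.06833 + 3 × 0.03568 = 0.17538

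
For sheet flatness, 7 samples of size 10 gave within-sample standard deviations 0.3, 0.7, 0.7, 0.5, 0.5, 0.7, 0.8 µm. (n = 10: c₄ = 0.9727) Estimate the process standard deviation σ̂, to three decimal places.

s̄ = (0.3 + 0.7 + 0.7 + 0.5 + 0.5 + 0.7 + 0.8) / 7 = 0.6000
σ̂ = s̄ / c₄ = 0.6000 / 0.9727 = 0.6168

0.617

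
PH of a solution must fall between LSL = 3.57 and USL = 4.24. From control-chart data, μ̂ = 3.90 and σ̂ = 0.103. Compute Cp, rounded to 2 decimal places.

1.08

Cp = (USL − LSL) / (6σ̂) = (4.24 − 3.57) / (6 × 0.103) = 0.6700 / 0.6180 = 1.0841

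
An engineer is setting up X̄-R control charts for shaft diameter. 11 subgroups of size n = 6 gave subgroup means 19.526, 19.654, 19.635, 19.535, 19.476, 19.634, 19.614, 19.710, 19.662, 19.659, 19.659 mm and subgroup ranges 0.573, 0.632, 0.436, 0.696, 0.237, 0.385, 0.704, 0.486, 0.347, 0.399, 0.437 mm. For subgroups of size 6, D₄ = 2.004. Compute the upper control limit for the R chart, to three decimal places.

0.971

R̄ = (0.573 + 0.632 + 0.436 + 0.696 + 0.237 + 0.385 + 0.704 + 0.486 + 0.347 + 0.399 + 0.437) / 11 = 5.3320 / 11 = 0.4847
UCL_R = D₄·R̄ = 2.004 × 0.4847 = 0.9714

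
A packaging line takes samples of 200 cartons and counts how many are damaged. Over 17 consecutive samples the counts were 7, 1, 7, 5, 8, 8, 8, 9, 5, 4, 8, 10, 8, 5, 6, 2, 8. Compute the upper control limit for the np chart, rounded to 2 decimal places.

13.89

p̄ = Σdᵢ / (k·n) = 109 / (17 × 200) = 0.03206
UCL = np̄ + 3·√(np̄(1−p̄)) = 6.4118 + 3 × √(6.4118×0.96794) = 6.4118 + 3 × 2.4912 = 13.8854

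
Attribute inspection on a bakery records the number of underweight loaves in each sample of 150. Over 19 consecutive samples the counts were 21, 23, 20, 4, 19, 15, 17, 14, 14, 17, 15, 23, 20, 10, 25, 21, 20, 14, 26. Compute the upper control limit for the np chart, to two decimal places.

29.67

p̄ = Σdᵢ / (k·n) = 338 / (19 × 150) = 0.11860
UCL = np̄ + 3·√(np̄(1−p̄)) = 17.7895 + 3 × √(17.7895×0.88140) = 17.7895 + 3 × 3.9598 = 29.6688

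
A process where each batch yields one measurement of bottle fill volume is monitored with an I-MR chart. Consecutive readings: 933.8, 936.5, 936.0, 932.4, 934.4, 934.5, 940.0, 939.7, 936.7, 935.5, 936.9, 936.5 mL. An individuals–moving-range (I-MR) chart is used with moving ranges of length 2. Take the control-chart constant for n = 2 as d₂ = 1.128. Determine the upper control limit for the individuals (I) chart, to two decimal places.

941.08

X̄ = (933.8 + 936.5 + 936.0 + 932.4 + 934.4 + 934.5 + 940.0 + 939.7 + 936.7 + 935.5 + 936.9 + 936.5) / 12 = 936.0750
Moving ranges: 2.7, 0.5, 3.6, 2.0, 0.1, 5.5, 0.3, 3.0, 1.2, 1.4, 0.4; M̄R̄ = 20.7000 / 11 = 1.8818
UCL = X̄ + 3·M̄R̄/d₂ = 936.0750 + 3 × 1.8818 / 1.128 = 941.0798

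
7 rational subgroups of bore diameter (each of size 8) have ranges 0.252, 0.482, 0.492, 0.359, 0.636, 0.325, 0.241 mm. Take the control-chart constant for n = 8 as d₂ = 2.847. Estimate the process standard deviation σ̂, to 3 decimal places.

R̄ = (0.252 + 0.482 + 0.492 + 0.359 + 0.636 + 0.325 + 0.241) / 7 = 0.3981
σ̂ = R̄ / d₂ = 0.3981 / 2.847 = 0.1398

0.140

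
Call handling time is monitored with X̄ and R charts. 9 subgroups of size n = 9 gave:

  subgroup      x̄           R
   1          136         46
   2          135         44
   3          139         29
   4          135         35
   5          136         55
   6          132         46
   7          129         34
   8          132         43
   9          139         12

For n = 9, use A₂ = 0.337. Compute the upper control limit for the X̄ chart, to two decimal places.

X̄̄ = (136 + 135 + 139 + 135 + 136 + 132 + 129 + 132 + 139) / 9 = 1213.0000 / 9 = 134.7778
R̄ = (46 + 44 + 29 + 35 + 55 + 46 + 34 + 43 + 12) / 9 = 344.0000 / 9 = 38.2222
UCL = X̄̄ + A₂·R̄ = 134.7778 + 0.337 × 38.2222 = 147.6587

147.66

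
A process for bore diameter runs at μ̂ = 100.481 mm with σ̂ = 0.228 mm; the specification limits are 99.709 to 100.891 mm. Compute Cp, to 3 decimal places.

Cp = (USL − LSL) / (6σ̂) = (100.891 − 99.709) / (6 × 0.228) = 1.1820 / 1.3680 = 0.8640

0.864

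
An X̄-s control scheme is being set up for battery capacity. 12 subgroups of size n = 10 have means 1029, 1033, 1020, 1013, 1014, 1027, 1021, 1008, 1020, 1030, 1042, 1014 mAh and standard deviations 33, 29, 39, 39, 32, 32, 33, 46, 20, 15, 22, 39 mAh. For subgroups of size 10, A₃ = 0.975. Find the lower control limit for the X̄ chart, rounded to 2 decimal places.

991.79

X̄̄ = (1029 + 1033 + 1020 + 1013 + 1014 + 1027 + 1021 + 1008 + 1020 + 1030 + 1042 + 1014) / 12 = 1022.5833
s̄ = (33 + 29 + 39 + 39 + 32 + 32 + 33 + 46 + 20 + 15 + 22 + 39) / 12 = 31.5833
LCL = X̄̄ − A₃·s̄ = 1022.5833 − 0.975 × 31.5833 = 991.7896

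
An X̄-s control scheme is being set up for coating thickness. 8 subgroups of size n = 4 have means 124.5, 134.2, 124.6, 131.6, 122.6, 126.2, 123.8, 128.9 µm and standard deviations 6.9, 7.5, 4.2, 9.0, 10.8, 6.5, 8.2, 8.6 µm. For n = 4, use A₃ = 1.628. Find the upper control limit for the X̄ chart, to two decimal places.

X̄̄ = (124.5 + 134.2 + 124.6 + 131.6 + 122.6 + 126.2 + 123.8 + 128.9) / 8 = 127.0500
s̄ = (6.9 + 7.5 + 4.2 + 9.0 + 10.8 + 6.5 + 8.2 + 8.6) / 8 = 7.7125
UCL = X̄̄ + A₃·s̄ = 127.0500 + 1.628 × 7.7125 = 139.6060

139.61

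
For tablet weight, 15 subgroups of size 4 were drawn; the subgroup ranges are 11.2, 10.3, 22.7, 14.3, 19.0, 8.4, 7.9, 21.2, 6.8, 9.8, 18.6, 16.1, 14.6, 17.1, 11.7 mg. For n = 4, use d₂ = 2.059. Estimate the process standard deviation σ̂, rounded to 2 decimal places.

R̄ = (11.2 + 10.3 + 22.7 + 14.3 + 19.0 + 8.4 + 7.9 + 21.2 + 6.8 + 9.8 + 18.6 + 16.1 + 14.6 + 17.1 + 11.7) / 15 = 13.9800
σ̂ = R̄ / d₂ = 13.9800 / 2.059 = 6.7897

6.79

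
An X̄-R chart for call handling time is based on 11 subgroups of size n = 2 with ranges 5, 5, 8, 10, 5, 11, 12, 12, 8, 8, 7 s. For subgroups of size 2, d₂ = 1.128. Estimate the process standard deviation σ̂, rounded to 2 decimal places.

7.33

R̄ = (5 + 5 + 8 + 10 + 5 + 11 + 12 + 12 + 8 + 8 + 7) / 11 = 8.2727
σ̂ = R̄ / d₂ = 8.2727 / 1.128 = 7.3340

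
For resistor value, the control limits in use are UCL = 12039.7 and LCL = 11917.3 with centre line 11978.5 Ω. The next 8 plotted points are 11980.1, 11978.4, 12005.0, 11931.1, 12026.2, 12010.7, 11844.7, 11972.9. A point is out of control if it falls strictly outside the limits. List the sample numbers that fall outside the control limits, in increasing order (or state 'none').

7

Compare each point to [11917.3, 12039.7]: sample 7 = 11844.7 < LCL.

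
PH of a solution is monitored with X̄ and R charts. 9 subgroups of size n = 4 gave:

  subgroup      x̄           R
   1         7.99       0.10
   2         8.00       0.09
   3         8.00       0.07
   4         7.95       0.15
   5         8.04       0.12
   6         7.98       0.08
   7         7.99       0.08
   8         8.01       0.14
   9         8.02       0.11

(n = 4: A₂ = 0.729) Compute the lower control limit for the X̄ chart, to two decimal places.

7.92

X̄̄ = (7.99 + 8.00 + 8.00 + 7.95 + 8.04 + 7.98 + 7.99 + 8.01 + 8.02) / 9 = 71.9800 / 9 = 7.9978
R̄ = (0.10 + 0.09 + 0.07 + 0.15 + 0.12 + 0.08 + 0.08 + 0.14 + 0.11) / 9 = 0.9400 / 9 = 0.1044
LCL = X̄̄ − A₂·R̄ = 7.9978 − 0.729 × 0.1044 = 7.9216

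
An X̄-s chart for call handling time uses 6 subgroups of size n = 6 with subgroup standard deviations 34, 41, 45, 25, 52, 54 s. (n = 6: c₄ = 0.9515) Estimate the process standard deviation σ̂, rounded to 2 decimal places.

s̄ = (34 + 41 + 45 + 25 + 52 + 54) / 6 = 41.8333
σ̂ = s̄ / c₄ = 41.8333 / 0.9515 = 43.9657

43.97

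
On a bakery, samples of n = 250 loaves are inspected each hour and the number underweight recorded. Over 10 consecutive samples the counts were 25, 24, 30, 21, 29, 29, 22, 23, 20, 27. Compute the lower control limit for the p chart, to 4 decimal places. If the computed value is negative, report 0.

p̄ = Σdᵢ / (k·n) = 250 / (10 × 250) = 0.10000
LCL = p̄ − 3·√(p̄(1−p̄)/n) = 0.10000 − 3 × 0.01897 = 0.04308

0.0431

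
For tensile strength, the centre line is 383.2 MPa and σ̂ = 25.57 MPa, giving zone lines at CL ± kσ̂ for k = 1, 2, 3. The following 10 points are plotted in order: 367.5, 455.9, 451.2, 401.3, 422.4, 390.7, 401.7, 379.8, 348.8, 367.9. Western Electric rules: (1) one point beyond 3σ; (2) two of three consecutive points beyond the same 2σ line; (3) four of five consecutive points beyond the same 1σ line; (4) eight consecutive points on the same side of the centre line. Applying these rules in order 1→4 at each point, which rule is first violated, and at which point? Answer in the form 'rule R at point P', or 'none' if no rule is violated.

Zone of each point (C = within 1σ̂, B = 1σ̂–2σ̂, A = 2σ̂–3σ̂, * = beyond 3σ̂; sign = side of CL): 1:-C, 2:+A, 3:+A, 4:+C, 5:+B, 6:+C, 7:+C, 8:-C, 9:-B, 10:-C
Rule 2 (two of three consecutive points beyond the same 2σ limit) is satisfied at point 3.

rule 2 at point 3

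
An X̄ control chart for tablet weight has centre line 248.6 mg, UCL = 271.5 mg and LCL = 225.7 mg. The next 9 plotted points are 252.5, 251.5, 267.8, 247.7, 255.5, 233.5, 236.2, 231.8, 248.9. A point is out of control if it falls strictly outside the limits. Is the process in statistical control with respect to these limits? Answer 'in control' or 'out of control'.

All 9 points lie within [225.7, 271.5].

in control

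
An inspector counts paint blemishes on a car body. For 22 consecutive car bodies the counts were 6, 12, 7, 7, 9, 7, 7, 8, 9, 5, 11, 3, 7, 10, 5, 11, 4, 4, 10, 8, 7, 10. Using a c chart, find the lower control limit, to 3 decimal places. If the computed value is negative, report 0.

0.000

c̄ = (6 + 12 + 7 + 7 + 9 + 7 + 7 + 8 + 9 + 5 + 11 + 3 + 7 + 10 + 5 + 11 + 4 + 4 + 10 + 8 + 7 + 10) / 22 = 167 / 22 = 7.5909
LCL = c̄ − 3√c̄ = 7.5909 − 3 × 2.7552 = -0.6746 → 0 (cannot be negative)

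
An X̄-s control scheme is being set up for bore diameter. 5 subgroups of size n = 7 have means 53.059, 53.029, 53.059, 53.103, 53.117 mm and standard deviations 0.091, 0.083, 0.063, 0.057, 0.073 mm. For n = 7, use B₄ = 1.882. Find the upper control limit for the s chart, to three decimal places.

0.138

s̄ = (0.091 + 0.083 + 0.063 + 0.057 + 0.073) / 5 = 0.0734
UCL_s = B₄·s̄ = 1.882 × 0.0734 = 0.1381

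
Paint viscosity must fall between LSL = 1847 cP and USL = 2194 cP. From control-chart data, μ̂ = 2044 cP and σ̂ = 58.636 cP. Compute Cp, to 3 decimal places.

Cp = (USL − LSL) / (6σ̂) = (2194 − 1847) / (6 × 58.636) = 347.0000 / 351.8160 = 0.9863

0.986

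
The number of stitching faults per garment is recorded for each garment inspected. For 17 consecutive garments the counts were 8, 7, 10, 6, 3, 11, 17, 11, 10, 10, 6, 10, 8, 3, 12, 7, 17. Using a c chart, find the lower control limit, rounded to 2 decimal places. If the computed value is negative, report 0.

c̄ = (8 + 7 + 10 + 6 + 3 + 11 + 17 + 11 + 10 + 10 + 6 + 10 + 8 + 3 + 12 + 7 + 17) / 17 = 156 / 17 = 9.1765
LCL = c̄ − 3√c̄ = 9.1765 − 3 × 3.0293 = 0.0887

0.09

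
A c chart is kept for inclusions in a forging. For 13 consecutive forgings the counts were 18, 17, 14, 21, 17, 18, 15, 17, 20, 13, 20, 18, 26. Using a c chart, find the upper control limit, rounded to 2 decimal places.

30.73

c̄ = (18 + 17 + 14 + 21 + 17 + 18 + 15 + 17 + 20 + 13 + 20 + 18 + 26) / 13 = 234 / 13 = 18.0000
UCL = c̄ + 3√c̄ = 18.0000 + 3 × √18.0000 = 18.0000 + 3 × 4.2426 = 30.7279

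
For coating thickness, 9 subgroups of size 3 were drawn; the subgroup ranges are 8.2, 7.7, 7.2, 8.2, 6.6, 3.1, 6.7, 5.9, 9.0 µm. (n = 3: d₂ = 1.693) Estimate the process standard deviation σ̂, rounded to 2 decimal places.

R̄ = (8.2 + 7.7 + 7.2 + 8.2 + 6.6 + 3.1 + 6.7 + 5.9 + 9.0) / 9 = 6.9556
σ̂ = R̄ / d₂ = 6.9556 / 1.693 = 4.1084

4.11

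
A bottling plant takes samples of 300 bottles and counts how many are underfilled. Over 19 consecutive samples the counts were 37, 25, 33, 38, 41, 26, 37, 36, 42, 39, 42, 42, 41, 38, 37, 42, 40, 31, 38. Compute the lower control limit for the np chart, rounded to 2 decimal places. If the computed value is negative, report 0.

20.00

p̄ = Σdᵢ / (k·n) = 705 / (19 × 300) = 0.12368
LCL = np̄ − 3·√(np̄(1−p̄)) = 37.1053 − 3 × 5.7023 = 19.9984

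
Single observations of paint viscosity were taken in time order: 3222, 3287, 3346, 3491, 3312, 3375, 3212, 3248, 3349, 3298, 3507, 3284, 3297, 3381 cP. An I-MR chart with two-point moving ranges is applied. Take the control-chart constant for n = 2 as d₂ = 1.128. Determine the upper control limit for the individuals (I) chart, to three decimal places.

3613.789

X̄ = (3222 + 3287 + 3346 + 3491 + 3312 + 3375 + 3212 + 3248 + 3349 + 3298 + 3507 + 3284 + 3297 + 3381) / 14 = 3329.2143
Moving ranges: 65, 59, 145, 179, 63, 163, 36, 101, 51, 209, 223, 13, 84; M̄R̄ = 1391.0000 / 13 = 107.0000
UCL = X̄ + 3·M̄R̄/d₂ = 3329.2143 + 3 × 107.0000 / 1.128 = 3613.7888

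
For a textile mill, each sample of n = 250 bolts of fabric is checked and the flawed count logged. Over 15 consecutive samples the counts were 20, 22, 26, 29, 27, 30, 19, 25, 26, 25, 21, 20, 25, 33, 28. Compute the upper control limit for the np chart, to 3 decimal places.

39.314

p̄ = Σdᵢ / (k·n) = 376 / (15 × 250) = 0.10027
UCL = np̄ + 3·√(np̄(1−p̄)) = 25.0667 + 3 × √(25.0667×0.89973) = 25.0667 + 3 × 4.7490 = 39.3138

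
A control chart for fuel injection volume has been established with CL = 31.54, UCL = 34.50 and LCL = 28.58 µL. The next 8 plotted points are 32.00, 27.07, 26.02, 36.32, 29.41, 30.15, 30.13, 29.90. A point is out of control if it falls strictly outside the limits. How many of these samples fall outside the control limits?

Compare each point to [28.58, 34.50]: sample 2 = 27.07 < LCL; sample 3 = 26.02 < LCL; sample 4 = 36.32 > UCL.

3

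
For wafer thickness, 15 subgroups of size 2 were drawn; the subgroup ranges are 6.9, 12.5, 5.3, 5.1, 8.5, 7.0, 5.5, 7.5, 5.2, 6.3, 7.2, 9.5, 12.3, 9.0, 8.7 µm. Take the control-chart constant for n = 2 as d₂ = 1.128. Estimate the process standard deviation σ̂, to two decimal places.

R̄ = (6.9 + 12.5 + 5.3 + 5.1 + 8.5 + 7.0 + 5.5 + 7.5 + 5.2 + 6.3 + 7.2 + 9.5 + 12.3 + 9.0 + 8.7) / 15 = 7.7667
σ̂ = R̄ / d₂ = 7.7667 / 1.128 = 6.8853

6.89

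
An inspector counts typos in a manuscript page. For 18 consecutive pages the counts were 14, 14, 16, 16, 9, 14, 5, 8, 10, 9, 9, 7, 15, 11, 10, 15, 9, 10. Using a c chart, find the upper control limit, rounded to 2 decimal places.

c̄ = (14 + 14 + 16 + 16 + 9 + 14 + 5 + 8 + 10 + 9 + 9 + 7 + 15 + 11 + 10 + 15 + 9 + 10) / 18 = 201 / 18 = 11.1667
UCL = c̄ + 3√c̄ = 11.1667 + 3 × √11.1667 = 11.1667 + 3 × 3.3417 = 21.1916

21.19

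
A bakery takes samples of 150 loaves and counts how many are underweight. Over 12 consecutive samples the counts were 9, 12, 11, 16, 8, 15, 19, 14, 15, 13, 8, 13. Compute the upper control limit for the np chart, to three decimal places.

p̄ = Σdᵢ / (k·n) = 153 / (12 × 150) = 0.08500
UCL = np̄ + 3·√(np̄(1−p̄)) = 12.7500 + 3 × √(12.7500×0.91500) = 12.7500 + 3 × 3.4156 = 22.9968

22.997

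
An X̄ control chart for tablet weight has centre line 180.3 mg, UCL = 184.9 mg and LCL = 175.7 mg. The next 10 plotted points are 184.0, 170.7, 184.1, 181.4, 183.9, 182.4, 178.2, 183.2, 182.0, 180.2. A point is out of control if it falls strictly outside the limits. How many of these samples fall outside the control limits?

1

Compare each point to [175.7, 184.9]: sample 2 = 170.7 < LCL.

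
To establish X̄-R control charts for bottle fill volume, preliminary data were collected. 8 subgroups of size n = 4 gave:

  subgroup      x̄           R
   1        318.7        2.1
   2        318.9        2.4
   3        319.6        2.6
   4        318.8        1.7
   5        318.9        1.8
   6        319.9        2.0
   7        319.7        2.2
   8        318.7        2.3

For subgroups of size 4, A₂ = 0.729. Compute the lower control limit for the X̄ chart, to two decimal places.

317.59

X̄̄ = (318.7 + 318.9 + 319.6 + 318.8 + 318.9 + 319.9 + 319.7 + 318.7) / 8 = 2553.2000 / 8 = 319.1500
R̄ = (2.1 + 2.4 + 2.6 + 1.7 + 1.8 + 2.0 + 2.2 + 2.3) / 8 = 17.1000 / 8 = 2.1375
LCL = X̄̄ − A₂·R̄ = 319.1500 − 0.729 × 2.1375 = 317.5918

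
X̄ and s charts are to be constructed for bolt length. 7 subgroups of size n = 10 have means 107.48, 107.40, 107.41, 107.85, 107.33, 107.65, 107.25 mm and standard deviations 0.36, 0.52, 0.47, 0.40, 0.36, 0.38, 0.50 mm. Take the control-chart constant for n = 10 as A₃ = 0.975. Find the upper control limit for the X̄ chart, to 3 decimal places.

X̄̄ = (107.48 + 107.40 + 107.41 + 107.85 + 107.33 + 107.65 + 107.25) / 7 = 107.4814
s̄ = (0.36 + 0.52 + 0.47 + 0.40 + 0.36 + 0.38 + 0.50) / 7 = 0.4271
UCL = X̄̄ + A₃·s̄ = 107.4814 + 0.975 × 0.4271 = 107.8979

107.898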